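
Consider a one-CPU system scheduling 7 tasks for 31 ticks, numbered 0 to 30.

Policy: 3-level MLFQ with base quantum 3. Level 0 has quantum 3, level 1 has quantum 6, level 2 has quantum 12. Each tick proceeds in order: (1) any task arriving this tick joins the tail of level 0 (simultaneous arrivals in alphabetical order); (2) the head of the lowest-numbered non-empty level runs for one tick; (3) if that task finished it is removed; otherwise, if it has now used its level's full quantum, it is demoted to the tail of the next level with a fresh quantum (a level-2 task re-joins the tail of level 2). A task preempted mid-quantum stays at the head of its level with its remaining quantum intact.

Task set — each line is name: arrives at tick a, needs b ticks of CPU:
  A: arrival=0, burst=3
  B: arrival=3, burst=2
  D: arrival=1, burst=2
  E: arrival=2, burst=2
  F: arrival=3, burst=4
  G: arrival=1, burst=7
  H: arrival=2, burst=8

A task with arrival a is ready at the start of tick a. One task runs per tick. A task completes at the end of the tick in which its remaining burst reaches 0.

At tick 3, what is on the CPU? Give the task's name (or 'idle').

running at tick 3 = D

t=0: L0/L1/L2 = A/-/- → run A
t=1: L0/L1/L2 = ADG/-/- → run A
t=2: L0/L1/L2 = ADGEH/-/- → run A
t=3: L0/L1/L2 = DGEHBF/-/- → run D
t=4: L0/L1/L2 = DGEHBF/-/- → run D
t=5: L0/L1/L2 = GEHBF/-/- → run G
t=6: L0/L1/L2 = GEHBF/-/- → run G
t=7: L0/L1/L2 = GEHBF/-/- → run G
t=8: L0/L1/L2 = EHBF/G/- → run E
t=9: L0/L1/L2 = EHBF/G/- → run E
t=10: L0/L1/L2 = HBF/G/- → run H
t=11: L0/L1/L2 = HBF/G/- → run H
t=12: L0/L1/L2 = HBF/G/- → run H
t=13: L0/L1/L2 = BF/GH/- → run B
t=14: L0/L1/L2 = BF/GH/- → run B
t=15: L0/L1/L2 = F/GH/- → run F
t=16: L0/L1/L2 = F/GH/- → run F
t=17: L0/L1/L2 = F/GH/- → run F
t=18: L0/L1/L2 = -/GHF/- → run G
t=19: L0/L1/L2 = -/GHF/- → run G
t=20: L0/L1/L2 = -/GHF/- → run G
t=21: L0/L1/L2 = -/GHF/- → run G
t=22: L0/L1/L2 = -/HF/- → run H
t=23: L0/L1/L2 = -/HF/- → run H
t=24: L0/L1/L2 = -/HF/- → run H
t=25: L0/L1/L2 = -/HF/- → run H
t=26: L0/L1/L2 = -/HF/- → run H
t=27: L0/L1/L2 = -/F/- → run F
t=28: (idle)
t=29: (idle)
t=30: (idle)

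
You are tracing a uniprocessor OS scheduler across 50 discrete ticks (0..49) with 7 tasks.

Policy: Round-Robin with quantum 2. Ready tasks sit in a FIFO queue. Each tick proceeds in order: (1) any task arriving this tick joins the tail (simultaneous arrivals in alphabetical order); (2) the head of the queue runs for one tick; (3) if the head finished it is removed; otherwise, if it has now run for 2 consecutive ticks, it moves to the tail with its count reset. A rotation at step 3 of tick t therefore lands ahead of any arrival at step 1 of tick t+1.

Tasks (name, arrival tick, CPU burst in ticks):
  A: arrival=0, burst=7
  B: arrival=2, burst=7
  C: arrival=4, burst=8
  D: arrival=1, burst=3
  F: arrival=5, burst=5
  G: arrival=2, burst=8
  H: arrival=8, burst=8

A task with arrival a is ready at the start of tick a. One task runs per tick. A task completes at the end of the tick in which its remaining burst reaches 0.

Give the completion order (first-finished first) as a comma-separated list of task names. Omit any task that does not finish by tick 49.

completion order = D, A, F, B, G, C, H

t=0: queue=[A] q_used=0 → run A
t=1: queue=[A,D] q_used=1 → run A
t=2: queue=[D,A,B,G] q_used=0 → run D
t=3: queue=[D,A,B,G] q_used=1 → run D
t=4: queue=[A,B,G,D,C] q_used=0 → run A
t=5: queue=[A,B,G,D,C,F] q_used=1 → run A
t=6: queue=[B,G,D,C,F,A] q_used=0 → run B
t=7: queue=[B,G,D,C,F,A] q_used=1 → run B
t=8: queue=[G,D,C,F,A,B,H] q_used=0 → run G
t=9: queue=[G,D,C,F,A,B,H] q_used=1 → run G
t=10: queue=[D,C,F,A,B,H,G] q_used=0 → run D
t=11: queue=[C,F,A,B,H,G] q_used=0 → run C
t=12: queue=[C,F,A,B,H,G] q_used=1 → run C
t=13: queue=[F,A,B,H,G,C] q_used=0 → run F
t=14: queue=[F,A,B,H,G,C] q_used=1 → run F
t=15: queue=[A,B,H,G,C,F] q_used=0 → run A
t=16: queue=[A,B,H,G,C,F] q_used=1 → run A
t=17: queue=[B,H,G,C,F,A] q_used=0 → run B
t=18: queue=[B,H,G,C,F,A] q_used=1 → run B
t=19: queue=[H,G,C,F,A,B] q_used=0 → run H
t=20: queue=[H,G,C,F,A,B] q_used=1 → run H
t=21: queue=[G,C,F,A,B,H] q_used=0 → run G
t=22: queue=[G,C,F,A,B,H] q_used=1 → run G
t=23: queue=[C,F,A,B,H,G] q_used=0 → run C
t=24: queue=[C,F,A,B,H,G] q_used=1 → run C
t=25: queue=[F,A,B,H,G,C] q_used=0 → run F
t=26: queue=[F,A,B,H,G,C] q_used=1 → run F
t=27: queue=[A,B,H,G,C,F] q_used=0 → run A
t=28: queue=[B,H,G,C,F] q_used=0 → run B
t=29: queue=[B,H,G,C,F] q_used=1 → run B
t=30: queue=[H,G,C,F,B] q_used=0 → run H
t=31: queue=[H,G,C,F,B] q_used=1 → run H
t=32: queue=[G,C,F,B,H] q_used=0 → run G
t=33: queue=[G,C,F,B,H] q_used=1 → run G
t=34: queue=[C,F,B,H,G] q_used=0 → run C
t=35: queue=[C,F,B,H,G] q_used=1 → run C
t=36: queue=[F,B,H,G,C] q_used=0 → run F
t=37: queue=[B,H,G,C] q_used=0 → run B
t=38: queue=[H,G,C] q_used=0 → run H
t=39: queue=[H,G,C] q_used=1 → run H
t=40: queue=[G,C,H] q_used=0 → run G
t=41: queue=[G,C,H] q_used=1 → run G
t=42: queue=[C,H] q_used=0 → run C
t=43: queue=[C,H] q_used=1 → run C
t=44: queue=[H] q_used=0 → run H
t=45: queue=[H] q_used=1 → run H
t=46: (idle)
t=47: (idle)
t=48: (idle)
t=49: (idle)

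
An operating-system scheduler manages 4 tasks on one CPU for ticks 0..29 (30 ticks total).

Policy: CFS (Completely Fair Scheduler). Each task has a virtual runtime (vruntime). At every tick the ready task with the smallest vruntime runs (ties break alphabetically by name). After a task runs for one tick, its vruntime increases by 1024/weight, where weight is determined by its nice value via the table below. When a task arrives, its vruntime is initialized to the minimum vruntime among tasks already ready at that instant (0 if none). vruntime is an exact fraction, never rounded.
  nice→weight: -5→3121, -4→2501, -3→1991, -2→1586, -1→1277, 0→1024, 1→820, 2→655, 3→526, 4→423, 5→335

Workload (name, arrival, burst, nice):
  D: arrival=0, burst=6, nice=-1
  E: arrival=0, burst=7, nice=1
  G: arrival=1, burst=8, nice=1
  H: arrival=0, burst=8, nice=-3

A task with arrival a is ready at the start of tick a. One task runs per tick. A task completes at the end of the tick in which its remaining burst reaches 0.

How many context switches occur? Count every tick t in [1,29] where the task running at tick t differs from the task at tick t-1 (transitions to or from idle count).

context switches = 26

t=0: vr[D=0 E=0 H=0] → run D
t=1: vr[D=1024/1277 E=0 G=0 H=0] → run E
t=2: vr[D=1024/1277 E=256/205 G=0 H=0] → run G
t=3: vr[D=1024/1277 E=256/205 G=256/205 H=0] → run H
t=4: vr[D=1024/1277 E=256/205 G=256/205 H=1024/1991] → run H
t=5: vr[D=1024/1277 E=256/205 G=256/205 H=2048/1991] → run D
t=6: vr[D=2048/1277 E=256/205 G=256/205 H=2048/1991] → run H
t=7: vr[D=2048/1277 E=256/205 G=256/205 H=3072/1991] → run E
t=8: vr[D=2048/1277 E=512/205 G=256/205 H=3072/1991] → run G
t=9: vr[D=2048/1277 E=512/205 G=512/205 H=3072/1991] → run H
t=10: vr[D=2048/1277 E=512/205 G=512/205 H=4096/1991] → run D
t=11: vr[D=3072/1277 E=512/205 G=512/205 H=4096/1991] → run H
t=12: vr[D=3072/1277 E=512/205 G=512/205 H=5120/1991] → run D
t=13: vr[D=4096/1277 E=512/205 G=512/205 H=5120/1991] → run E
t=14: vr[D=4096/1277 E=768/205 G=512/205 H=5120/1991] → run G
t=15: vr[D=4096/1277 E=768/205 G=768/205 H=5120/1991] → run H
t=16: vr[D=4096/1277 E=768/205 G=768/205 H=6144/1991] → run H
t=17: vr[D=4096/1277 E=768/205 G=768/205 H=7168/1991] → run D
t=18: vr[D=5120/1277 E=768/205 G=768/205 H=7168/1991] → run H
t=19: vr[D=5120/1277 E=768/205 G=768/205] → run E
t=20: vr[D=5120/1277 E=1024/205 G=768/205] → run G
t=21: vr[D=5120/1277 E=1024/205 G=1024/205] → run D
t=22: vr[E=1024/205 G=1024/205] → run E
t=23: vr[E=256/41 G=1024/205] → run G
t=24: vr[E=256/41 G=256/41] → run E
t=25: vr[E=1536/205 G=256/41] → run G
t=26: vr[E=1536/205 G=1536/205] → run E
t=27: vr[G=1536/205] → run G
t=28: vr[G=1792/205] → run G
t=29: (idle)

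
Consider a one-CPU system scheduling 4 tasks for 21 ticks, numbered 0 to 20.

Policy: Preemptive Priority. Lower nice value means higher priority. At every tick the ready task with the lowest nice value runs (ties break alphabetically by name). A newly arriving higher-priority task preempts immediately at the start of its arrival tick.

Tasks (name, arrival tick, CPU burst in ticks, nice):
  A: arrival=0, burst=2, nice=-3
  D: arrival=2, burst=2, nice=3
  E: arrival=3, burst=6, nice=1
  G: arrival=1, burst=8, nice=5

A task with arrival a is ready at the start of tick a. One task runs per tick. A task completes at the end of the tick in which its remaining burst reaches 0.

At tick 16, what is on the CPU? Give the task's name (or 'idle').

running at tick 16 = G

t=0: ready={A} → run A
t=1: ready={A,G} → run A
t=2: ready={D,G} → run D
t=3: ready={D,E,G} → run E
t=4: ready={D,E,G} → run E
t=5: ready={D,E,G} → run E
t=6: ready={D,E,G} → run E
t=7: ready={D,E,G} → run E
t=8: ready={D,E,G} → run E
t=9: ready={D,G} → run D
t=10: ready={G} → run G
t=11: ready={G} → run G
t=12: ready={G} → run G
t=13: ready={G} → run G
t=14: ready={G} → run G
t=15: ready={G} → run G
t=16: ready={G} → run G
t=17: ready={G} → run G
t=18: (idle)
t=19: (idle)
t=20: (idle)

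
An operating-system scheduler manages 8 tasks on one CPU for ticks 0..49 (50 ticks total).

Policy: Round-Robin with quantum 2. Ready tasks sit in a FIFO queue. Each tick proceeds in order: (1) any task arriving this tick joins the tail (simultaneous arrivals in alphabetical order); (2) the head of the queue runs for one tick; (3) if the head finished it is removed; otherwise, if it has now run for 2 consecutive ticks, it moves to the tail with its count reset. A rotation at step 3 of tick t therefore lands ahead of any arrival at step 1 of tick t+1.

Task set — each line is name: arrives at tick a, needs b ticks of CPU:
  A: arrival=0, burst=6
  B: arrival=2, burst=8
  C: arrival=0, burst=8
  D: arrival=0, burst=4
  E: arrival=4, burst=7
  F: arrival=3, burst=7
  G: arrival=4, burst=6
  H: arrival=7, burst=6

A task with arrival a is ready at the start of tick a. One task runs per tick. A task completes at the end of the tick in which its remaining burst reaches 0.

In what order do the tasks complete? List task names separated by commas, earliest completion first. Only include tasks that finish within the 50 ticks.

t=0: queue=[A,C,D] q_used=0 → run A
t=1: queue=[A,C,D] q_used=1 → run A
t=2: queue=[C,D,A,B] q_used=0 → run C
t=3: queue=[C,D,A,B,F] q_used=1 → run C
t=4: queue=[D,A,B,F,C,E,G] q_used=0 → run D
t=5: queue=[D,A,B,F,C,E,G] q_used=1 → run D
t=6: queue=[A,B,F,C,E,G,D] q_used=0 → run A
t=7: queue=[A,B,F,C,E,G,D,H] q_used=1 → run A
t=8: queue=[B,F,C,E,G,D,H,A] q_used=0 → run B
t=9: queue=[B,F,C,E,G,D,H,A] q_used=1 → run B
t=10: queue=[F,C,E,G,D,H,A,B] q_used=0 → run F
t=11: queue=[F,C,E,G,D,H,A,B] q_used=1 → run F
t=12: queue=[C,E,G,D,H,A,B,F] q_used=0 → run C
t=13: queue=[C,E,G,D,H,A,B,F] q_used=1 → run C
t=14: queue=[E,G,D,H,A,B,F,C] q_used=0 → run E
t=15: queue=[E,G,D,H,A,B,F,C] q_used=1 → run E
t=16: queue=[G,D,H,A,B,F,C,E] q_used=0 → run G
t=17: queue=[G,D,H,A,B,F,C,E] q_used=1 → run G
t=18: queue=[D,H,A,B,F,C,E,G] q_used=0 → run D
t=19: queue=[D,H,A,B,F,C,E,G] q_used=1 → run D
t=20: queue=[H,A,B,F,C,E,G] q_used=0 → run H
t=21: queue=[H,A,B,F,C,E,G] q_used=1 → run H
t=22: queue=[A,B,F,C,E,G,H] q_used=0 → run A
t=23: queue=[A,B,F,C,E,G,H] q_used=1 → run A
t=24: queue=[B,F,C,E,G,H] q_used=0 → run B
t=25: queue=[B,F,C,E,G,H] q_used=1 → run B
t=26: queue=[F,C,E,G,H,B] q_used=0 → run F
t=27: queue=[F,C,E,G,H,B] q_used=1 → run F
t=28: queue=[C,E,G,H,B,F] q_used=0 → run C
t=29: queue=[C,E,G,H,B,F] q_used=1 → run C
t=30: queue=[E,G,H,B,F,C] q_used=0 → run E
t=31: queue=[E,G,H,B,F,C] q_used=1 → run E
t=32: queue=[G,H,B,F,C,E] q_used=0 → run G
t=33: queue=[G,H,B,F,C,E] q_used=1 → run G
t=34: queue=[H,B,F,C,E,G] q_used=0 → run H
t=35: queue=[H,B,F,C,E,G] q_used=1 → run H
t=36: queue=[B,F,C,E,G,H] q_used=0 → run B
t=37: queue=[B,F,C,E,G,H] q_used=1 → run B
t=38: queue=[F,C,E,G,H,B] q_used=0 → run F
t=39: queue=[F,C,E,G,H,B] q_used=1 → run F
t=40: queue=[C,E,G,H,B,F] q_used=0 → run C
t=41: queue=[C,E,G,H,B,F] q_used=1 → run C
t=42: queue=[E,G,H,B,F] q_used=0 → run E
t=43: queue=[E,G,H,B,F] q_used=1 → run E
t=44: queue=[G,H,B,F,E] q_used=0 → run G
t=45: queue=[G,H,B,F,E] q_used=1 → run G
t=46: queue=[H,B,F,E] q_used=0 → run H
t=47: queue=[H,B,F,E] q_used=1 → run H
t=48: queue=[B,F,E] q_used=0 → run B
t=49: queue=[B,F,E] q_used=1 → run B

completion order = D, A, C, G, H, B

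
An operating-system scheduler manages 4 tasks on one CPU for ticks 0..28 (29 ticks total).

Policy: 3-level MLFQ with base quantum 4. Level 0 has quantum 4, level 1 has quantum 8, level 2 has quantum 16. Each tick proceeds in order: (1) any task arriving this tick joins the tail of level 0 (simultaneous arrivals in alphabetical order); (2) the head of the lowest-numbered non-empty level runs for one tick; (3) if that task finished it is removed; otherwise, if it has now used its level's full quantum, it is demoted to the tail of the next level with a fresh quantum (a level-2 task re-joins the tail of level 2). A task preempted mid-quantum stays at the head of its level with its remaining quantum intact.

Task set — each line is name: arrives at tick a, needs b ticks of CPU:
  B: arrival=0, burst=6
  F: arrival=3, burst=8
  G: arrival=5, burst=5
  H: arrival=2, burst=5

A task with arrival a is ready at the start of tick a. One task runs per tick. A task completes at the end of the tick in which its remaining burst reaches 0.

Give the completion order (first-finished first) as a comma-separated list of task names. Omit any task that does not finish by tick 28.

completion order = B, H, F, G

t=0: L0/L1/L2 = B/-/- → run B
t=1: L0/L1/L2 = B/-/- → run B
t=2: L0/L1/L2 = BH/-/- → run B
t=3: L0/L1/L2 = BHF/-/- → run B
t=4: L0/L1/L2 = HF/B/- → run H
t=5: L0/L1/L2 = HFG/B/- → run H
t=6: L0/L1/L2 = HFG/B/- → run H
t=7: L0/L1/L2 = HFG/B/- → run H
t=8: L0/L1/L2 = FG/BH/- → run F
t=9: L0/L1/L2 = FG/BH/- → run F
t=10: L0/L1/L2 = FG/BH/- → run F
t=11: L0/L1/L2 = FG/BH/- → run F
t=12: L0/L1/L2 = G/BHF/- → run G
t=13: L0/L1/L2 = G/BHF/- → run G
t=14: L0/L1/L2 = G/BHF/- → run G
t=15: L0/L1/L2 = G/BHF/- → run G
t=16: L0/L1/L2 = -/BHFG/- → run B
t=17: L0/L1/L2 = -/BHFG/- → run B
t=18: L0/L1/L2 = -/HFG/- → run H
t=19: L0/L1/L2 = -/FG/- → run F
t=20: L0/L1/L2 = -/FG/- → run F
t=21: L0/L1/L2 = -/FG/- → run F
t=22: L0/L1/L2 = -/FG/- → run F
t=23: L0/L1/L2 = -/G/- → run G
t=24: (idle)
t=25: (idle)
t=26: (idle)
t=27: (idle)
t=28: (idle)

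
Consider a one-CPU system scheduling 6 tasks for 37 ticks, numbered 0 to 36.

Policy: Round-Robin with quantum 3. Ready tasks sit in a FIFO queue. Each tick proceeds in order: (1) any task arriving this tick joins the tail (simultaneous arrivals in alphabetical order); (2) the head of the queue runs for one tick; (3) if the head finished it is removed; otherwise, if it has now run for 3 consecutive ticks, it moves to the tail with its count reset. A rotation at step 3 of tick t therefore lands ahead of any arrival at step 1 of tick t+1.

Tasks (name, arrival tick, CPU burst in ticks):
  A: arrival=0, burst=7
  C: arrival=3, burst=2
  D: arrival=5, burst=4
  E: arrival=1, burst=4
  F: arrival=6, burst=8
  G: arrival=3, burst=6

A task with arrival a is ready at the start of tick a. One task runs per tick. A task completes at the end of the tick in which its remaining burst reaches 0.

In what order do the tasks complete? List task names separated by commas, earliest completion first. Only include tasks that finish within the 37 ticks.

t=0: queue=[A] q_used=0 → run A
t=1: queue=[A,E] q_used=1 → run A
t=2: queue=[A,E] q_used=2 → run A
t=3: queue=[E,A,C,G] q_used=0 → run E
t=4: queue=[E,A,C,G] q_used=1 → run E
t=5: queue=[E,A,C,G,D] q_used=2 → run E
t=6: queue=[A,C,G,D,E,F] q_used=0 → run A
t=7: queue=[A,C,G,D,E,F] q_used=1 → run A
t=8: queue=[A,C,G,D,E,F] q_used=2 → run A
t=9: queue=[C,G,D,E,F,A] q_used=0 → run C
t=10: queue=[C,G,D,E,F,A] q_used=1 → run C
t=11: queue=[G,D,E,F,A] q_used=0 → run G
t=12: queue=[G,D,E,F,A] q_used=1 → run G
t=13: queue=[G,D,E,F,A] q_used=2 → run G
t=14: queue=[D,E,F,A,G] q_used=0 → run D
t=15: queue=[D,E,F,A,G] q_used=1 → run D
t=16: queue=[D,E,F,A,G] q_used=2 → run D
t=17: queue=[E,F,A,G,D] q_used=0 → run E
t=18: queue=[F,A,G,D] q_used=0 → run F
t=19: queue=[F,A,G,D] q_used=1 → run F
t=20: queue=[F,A,G,D] q_used=2 → run F
t=21: queue=[A,G,D,F] q_used=0 → run A
t=22: queue=[G,D,F] q_used=0 → run G
t=23: queue=[G,D,F] q_used=1 → run G
t=24: queue=[G,D,F] q_used=2 → run G
t=25: queue=[D,F] q_used=0 → run D
t=26: queue=[F] q_used=0 → run F
t=27: queue=[F] q_used=1 → run F
t=28: queue=[F] q_used=2 → run F
t=29: queue=[F] q_used=0 → run F
t=30: queue=[F] q_used=1 → run F
t=31: (idle)
t=32: (idle)
t=33: (idle)
t=34: (idle)
t=35: (idle)
t=36: (idle)

completion order = C, E, A, G, D, F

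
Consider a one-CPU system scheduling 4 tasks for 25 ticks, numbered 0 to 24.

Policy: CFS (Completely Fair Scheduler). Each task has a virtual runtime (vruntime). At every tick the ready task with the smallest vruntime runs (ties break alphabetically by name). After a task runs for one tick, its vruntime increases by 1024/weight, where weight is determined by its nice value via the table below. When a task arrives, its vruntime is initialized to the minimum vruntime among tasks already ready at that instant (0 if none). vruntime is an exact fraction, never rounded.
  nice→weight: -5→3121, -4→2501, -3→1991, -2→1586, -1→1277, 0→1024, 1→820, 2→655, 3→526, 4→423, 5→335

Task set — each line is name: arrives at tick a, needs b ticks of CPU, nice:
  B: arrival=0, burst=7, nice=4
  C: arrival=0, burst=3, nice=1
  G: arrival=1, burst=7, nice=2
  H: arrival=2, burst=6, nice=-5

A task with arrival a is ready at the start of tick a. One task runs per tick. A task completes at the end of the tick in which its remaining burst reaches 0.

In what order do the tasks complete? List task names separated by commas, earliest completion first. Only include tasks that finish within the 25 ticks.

t=0: vr[B=0 C=0] → run B
t=1: vr[B=1024/423 C=0 G=0] → run C
t=2: vr[B=1024/423 C=256/205 G=0 H=0] → run G
t=3: vr[B=1024/423 C=256/205 G=1024/655 H=0] → run H
t=4: vr[B=1024/423 C=256/205 G=1024/655 H=1024/3121] → run H
t=5: vr[B=1024/423 C=256/205 G=1024/655 H=2048/3121] → run H
t=6: vr[B=1024/423 C=256/205 G=1024/655 H=3072/3121] → run H
t=7: vr[B=1024/423 C=256/205 G=1024/655 H=4096/3121] → run C
t=8: vr[B=1024/423 C=512/205 G=1024/655 H=4096/3121] → run H
t=9: vr[B=1024/423 C=512/205 G=1024/655 H=5120/3121] → run G
t=10: vr[B=1024/423 C=512/205 G=2048/655 H=5120/3121] → run H
t=11: vr[B=1024/423 C=512/205 G=2048/655] → run B
t=12: vr[B=2048/423 C=512/205 G=2048/655] → run C
t=13: vr[B=2048/423 G=2048/655] → run G
t=14: vr[B=2048/423 G=3072/655] → run G
t=15: vr[B=2048/423 G=4096/655] → run B
t=16: vr[B=1024/141 G=4096/655] → run G
t=17: vr[B=1024/141 G=1024/131] → run B
t=18: vr[B=4096/423 G=1024/131] → run G
t=19: vr[B=4096/423 G=6144/655] → run G
t=20: vr[B=4096/423] → run B
t=21: vr[B=5120/423] → run B
t=22: vr[B=2048/141] → run B
t=23: (idle)
t=24: (idle)

completion order = H, C, G, B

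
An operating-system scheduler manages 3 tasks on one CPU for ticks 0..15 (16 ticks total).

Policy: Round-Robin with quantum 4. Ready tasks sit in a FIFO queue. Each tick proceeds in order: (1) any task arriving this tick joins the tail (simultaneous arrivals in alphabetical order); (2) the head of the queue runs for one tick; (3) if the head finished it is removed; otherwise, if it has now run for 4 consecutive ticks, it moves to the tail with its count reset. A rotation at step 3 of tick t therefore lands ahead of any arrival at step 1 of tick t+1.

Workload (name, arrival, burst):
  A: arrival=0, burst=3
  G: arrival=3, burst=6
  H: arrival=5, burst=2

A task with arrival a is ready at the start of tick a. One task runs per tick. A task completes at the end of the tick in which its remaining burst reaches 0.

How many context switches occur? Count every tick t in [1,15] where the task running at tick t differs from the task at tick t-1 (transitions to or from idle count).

t=0: queue=[A] q_used=0 → run A
t=1: queue=[A] q_used=1 → run A
t=2: queue=[A] q_used=2 → run A
t=3: queue=[G] q_used=0 → run G
t=4: queue=[G] q_used=1 → run G
t=5: queue=[G,H] q_used=2 → run G
t=6: queue=[G,H] q_used=3 → run G
t=7: queue=[H,G] q_used=0 → run H
t=8: queue=[H,G] q_used=1 → run H
t=9: queue=[G] q_used=0 → run G
t=10: queue=[G] q_used=1 → run G
t=11: (idle)
t=12: (idle)
t=13: (idle)
t=14: (idle)
t=15: (idle)

context switches = 4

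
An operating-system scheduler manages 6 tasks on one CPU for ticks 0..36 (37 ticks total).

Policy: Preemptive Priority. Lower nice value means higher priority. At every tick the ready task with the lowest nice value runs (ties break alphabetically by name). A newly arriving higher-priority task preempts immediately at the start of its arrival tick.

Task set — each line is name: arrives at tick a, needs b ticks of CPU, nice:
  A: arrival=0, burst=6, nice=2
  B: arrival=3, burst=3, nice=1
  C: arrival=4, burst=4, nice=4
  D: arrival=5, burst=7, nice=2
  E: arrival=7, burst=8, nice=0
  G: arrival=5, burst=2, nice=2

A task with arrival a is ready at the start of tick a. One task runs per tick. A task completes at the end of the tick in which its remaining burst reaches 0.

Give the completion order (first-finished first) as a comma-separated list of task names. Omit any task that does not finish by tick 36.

t=0: ready={A} → run A
t=1: ready={A} → run A
t=2: ready={A} → run A
t=3: ready={A,B} → run B
t=4: ready={A,B,C} → run B
t=5: ready={A,B,C,D,G} → run B
t=6: ready={A,C,D,G} → run A
t=7: ready={A,C,D,E,G} → run E
t=8: ready={A,C,D,E,G} → run E
t=9: ready={A,C,D,E,G} → run E
t=10: ready={A,C,D,E,G} → run E
t=11: ready={A,C,D,E,G} → run E
t=12: ready={A,C,D,E,G} → run E
t=13: ready={A,C,D,E,G} → run E
t=14: ready={A,C,D,E,G} → run E
t=15: ready={A,C,D,G} → run A
t=16: ready={A,C,D,G} → run A
t=17: ready={C,D,G} → run D
t=18: ready={C,D,G} → run D
t=19: ready={C,D,G} → run D
t=20: ready={C,D,G} → run D
t=21: ready={C,D,G} → run D
t=22: ready={C,D,G} → run D
t=23: ready={C,D,G} → run D
t=24: ready={C,G} → run G
t=25: ready={C,G} → run G
t=26: ready={C} → run C
t=27: ready={C} → run C
t=28: ready={C} → run C
t=29: ready={C} → run C
t=30: (idle)
t=31: (idle)
t=32: (idle)
t=33: (idle)
t=34: (idle)
t=35: (idle)
t=36: (idle)

completion order = B, E, A, D, G, C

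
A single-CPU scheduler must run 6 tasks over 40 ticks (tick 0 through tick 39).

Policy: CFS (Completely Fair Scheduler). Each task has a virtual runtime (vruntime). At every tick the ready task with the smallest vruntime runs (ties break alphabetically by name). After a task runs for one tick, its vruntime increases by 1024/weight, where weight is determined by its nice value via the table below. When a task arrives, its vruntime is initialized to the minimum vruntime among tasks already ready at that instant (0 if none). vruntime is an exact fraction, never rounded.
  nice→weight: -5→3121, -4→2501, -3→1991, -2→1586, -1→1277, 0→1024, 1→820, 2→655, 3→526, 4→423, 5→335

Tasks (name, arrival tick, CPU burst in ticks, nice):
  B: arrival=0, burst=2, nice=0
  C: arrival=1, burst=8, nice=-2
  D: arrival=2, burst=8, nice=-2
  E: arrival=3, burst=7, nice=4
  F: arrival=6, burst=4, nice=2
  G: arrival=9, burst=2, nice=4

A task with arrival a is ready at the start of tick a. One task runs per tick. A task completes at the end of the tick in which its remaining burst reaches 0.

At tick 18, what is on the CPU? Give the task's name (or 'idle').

t=0: vr[B=0] → run B
t=1: vr[B=1 C=1] → run B
t=2: vr[C=1 D=1] → run C
t=3: vr[C=1305/793 D=1 E=1] → run D
t=4: vr[C=1305/793 D=1305/793 E=1] → run E
t=5: vr[C=1305/793 D=1305/793 E=1447/423] → run C
t=6: vr[C=1817/793 D=1305/793 E=1447/423 F=1305/793] → run D
t=7: vr[C=1817/793 D=1817/793 E=1447/423 F=1305/793] → run F
t=8: vr[C=1817/793 D=1817/793 E=1447/423 F=1666807/519415] → run C
t=9: vr[C=2329/793 D=1817/793 E=1447/423 F=1666807/519415 G=1817/793] → run D
t=10: vr[C=2329/793 D=2329/793 E=1447/423 F=1666807/519415 G=1817/793] → run G
t=11: vr[C=2329/793 D=2329/793 E=1447/423 F=1666807/519415 G=1580623/335439] → run C
t=12: vr[C=2841/793 D=2329/793 E=1447/423 F=1666807/519415 G=1580623/335439] → run D
t=13: vr[C=2841/793 D=2841/793 E=1447/423 F=1666807/519415 G=1580623/335439] → run F
t=14: vr[C=2841/793 D=2841/793 E=1447/423 F=2478839/519415 G=1580623/335439] → run E
t=15: vr[C=2841/793 D=2841/793 E=2471/423 F=2478839/519415 G=1580623/335439] → run C
t=16: vr[C=3353/793 D=2841/793 E=2471/423 F=2478839/519415 G=1580623/335439] → run D
t=17: vr[C=3353/793 D=3353/793 E=2471/423 F=2478839/519415 G=1580623/335439] → run C
t=18: vr[C=3865/793 D=3353/793 E=2471/423 F=2478839/519415 G=1580623/335439] → run D
t=19: vr[C=3865/793 D=3865/793 E=2471/423 F=2478839/519415 G=1580623/335439] → run G
t=20: vr[C=3865/793 D=3865/793 E=2471/423 F=2478839/519415] → run F
t=21: vr[C=3865/793 D=3865/793 E=2471/423 F=3290871/519415] → run C
t=22: vr[C=4377/793 D=3865/793 E=2471/423 F=3290871/519415] → run D
t=23: vr[C=4377/793 D=4377/793 E=2471/423 F=3290871/519415] → run C
t=24: vr[D=4377/793 E=2471/423 F=3290871/519415] → run D
t=25: vr[E=2471/423 F=3290871/519415] → run E
t=26: vr[E=1165/141 F=3290871/519415] → run F
t=27: vr[E=1165/141] → run E
t=28: vr[E=4519/423] → run E
t=29: vr[E=5543/423] → run E
t=30: vr[E=2189/141] → run E
t=31: (idle)
t=32: (idle)
t=33: (idle)
t=34: (idle)
t=35: (idle)
t=36: (idle)
t=37: (idle)
t=38: (idle)
t=39: (idle)

running at tick 18 = D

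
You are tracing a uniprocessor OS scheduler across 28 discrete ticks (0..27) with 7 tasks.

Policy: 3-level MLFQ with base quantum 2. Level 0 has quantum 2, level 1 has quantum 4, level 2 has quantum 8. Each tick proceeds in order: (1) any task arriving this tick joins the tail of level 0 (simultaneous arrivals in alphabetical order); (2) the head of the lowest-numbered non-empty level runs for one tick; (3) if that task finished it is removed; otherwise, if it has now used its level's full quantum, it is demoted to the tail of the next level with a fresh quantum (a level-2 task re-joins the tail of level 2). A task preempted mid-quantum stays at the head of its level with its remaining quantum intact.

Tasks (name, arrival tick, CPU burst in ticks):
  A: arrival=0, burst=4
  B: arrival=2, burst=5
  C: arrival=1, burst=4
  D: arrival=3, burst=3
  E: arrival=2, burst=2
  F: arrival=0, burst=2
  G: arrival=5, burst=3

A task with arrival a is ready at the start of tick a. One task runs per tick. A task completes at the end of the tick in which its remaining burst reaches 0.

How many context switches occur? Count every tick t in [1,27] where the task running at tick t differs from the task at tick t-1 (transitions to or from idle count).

t=0: L0/L1/L2 = AF/-/- → run A
t=1: L0/L1/L2 = AFC/-/- → run A
t=2: L0/L1/L2 = FCBE/A/- → run F
t=3: L0/L1/L2 = FCBED/A/- → run F
t=4: L0/L1/L2 = CBED/A/- → run C
t=5: L0/L1/L2 = CBEDG/A/- → run C
t=6: L0/L1/L2 = BEDG/AC/- → run B
t=7: L0/L1/L2 = BEDG/AC/- → run B
t=8: L0/L1/L2 = EDG/ACB/- → run E
t=9: L0/L1/L2 = EDG/ACB/- → run E
t=10: L0/L1/L2 = DG/ACB/- → run D
t=11: L0/L1/L2 = DG/ACB/- → run D
t=12: L0/L1/L2 = G/ACBD/- → run G
t=13: L0/L1/L2 = G/ACBD/- → run G
t=14: L0/L1/L2 = -/ACBDG/- → run A
t=15: L0/L1/L2 = -/ACBDG/- → run A
t=16: L0/L1/L2 = -/CBDG/- → run C
t=17: L0/L1/L2 = -/CBDG/- → run C
t=18: L0/L1/L2 = -/BDG/- → run B
t=19: L0/L1/L2 = -/BDG/- → run B
t=20: L0/L1/L2 = -/BDG/- → run B
t=21: L0/L1/L2 = -/DG/- → run D
t=22: L0/L1/L2 = -/G/- → run G
t=23: (idle)
t=24: (idle)
t=25: (idle)
t=26: (idle)
t=27: (idle)

context switches = 12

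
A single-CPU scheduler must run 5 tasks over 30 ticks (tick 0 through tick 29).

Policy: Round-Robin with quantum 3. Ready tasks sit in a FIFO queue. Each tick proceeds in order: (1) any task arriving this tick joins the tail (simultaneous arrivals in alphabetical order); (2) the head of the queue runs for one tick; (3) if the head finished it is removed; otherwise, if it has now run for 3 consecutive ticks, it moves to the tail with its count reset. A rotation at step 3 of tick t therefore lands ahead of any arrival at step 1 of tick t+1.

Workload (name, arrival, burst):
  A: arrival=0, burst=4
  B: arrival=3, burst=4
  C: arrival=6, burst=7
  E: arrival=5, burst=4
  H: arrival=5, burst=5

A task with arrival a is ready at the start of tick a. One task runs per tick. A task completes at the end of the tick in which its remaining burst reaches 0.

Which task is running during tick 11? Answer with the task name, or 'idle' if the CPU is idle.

t=0: queue=[A] q_used=0 → run A
t=1: queue=[A] q_used=1 → run A
t=2: queue=[A] q_used=2 → run A
t=3: queue=[A,B] q_used=0 → run A
t=4: queue=[B] q_used=0 → run B
t=5: queue=[B,E,H] q_used=1 → run B
t=6: queue=[B,E,H,C] q_used=2 → run B
t=7: queue=[E,H,C,B] q_used=0 → run E
t=8: queue=[E,H,C,B] q_used=1 → run E
t=9: queue=[E,H,C,B] q_used=2 → run E
t=10: queue=[H,C,B,E] q_used=0 → run H
t=11: queue=[H,C,B,E] q_used=1 → run H
t=12: queue=[H,C,B,E] q_used=2 → run H
t=13: queue=[C,B,E,H] q_used=0 → run C
t=14: queue=[C,B,E,H] q_used=1 → run C
t=15: queue=[C,B,E,H] q_used=2 → run C
t=16: queue=[B,E,H,C] q_used=0 → run B
t=17: queue=[E,H,C] q_used=0 → run E
t=18: queue=[H,C] q_used=0 → run H
t=19: queue=[H,C] q_used=1 → run H
t=20: queue=[C] q_used=0 → run C
t=21: queue=[C] q_used=1 → run C
t=22: queue=[C] q_used=2 → run C
t=23: queue=[C] q_used=0 → run C
t=24: (idle)
t=25: (idle)
t=26: (idle)
t=27: (idle)
t=28: (idle)
t=29: (idle)

running at tick 11 = H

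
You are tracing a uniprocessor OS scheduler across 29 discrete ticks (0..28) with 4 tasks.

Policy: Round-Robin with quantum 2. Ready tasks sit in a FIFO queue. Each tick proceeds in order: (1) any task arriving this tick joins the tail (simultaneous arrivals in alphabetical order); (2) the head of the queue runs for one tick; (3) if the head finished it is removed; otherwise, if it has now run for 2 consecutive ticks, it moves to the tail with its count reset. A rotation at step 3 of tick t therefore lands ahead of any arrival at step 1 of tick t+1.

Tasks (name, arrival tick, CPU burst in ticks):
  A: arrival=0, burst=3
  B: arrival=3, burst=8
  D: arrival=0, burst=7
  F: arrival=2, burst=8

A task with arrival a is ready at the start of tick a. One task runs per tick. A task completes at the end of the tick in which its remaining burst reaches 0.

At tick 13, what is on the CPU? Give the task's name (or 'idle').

t=0: queue=[A,D] q_used=0 → run A
t=1: queue=[A,D] q_used=1 → run A
t=2: queue=[D,A,F] q_used=0 → run D
t=3: queue=[D,A,F,B] q_used=1 → run D
t=4: queue=[A,F,B,D] q_used=0 → run A
t=5: queue=[F,B,D] q_used=0 → run F
t=6: queue=[F,B,D] q_used=1 → run F
t=7: queue=[B,D,F] q_used=0 → run B
t=8: queue=[B,D,F] q_used=1 → run B
t=9: queue=[D,F,B] q_used=0 → run D
t=10: queue=[D,F,B] q_used=1 → run D
t=11: queue=[F,B,D] q_used=0 → run F
t=12: queue=[F,B,D] q_used=1 → run F
t=13: queue=[B,D,F] q_used=0 → run B
t=14: queue=[B,D,F] q_used=1 → run B
t=15: queue=[D,F,B] q_used=0 → run D
t=16: queue=[D,F,B] q_used=1 → run D
t=17: queue=[F,B,D] q_used=0 → run F
t=18: queue=[F,B,D] q_used=1 → run F
t=19: queue=[B,D,F] q_used=0 → run B
t=20: queue=[B,D,F] q_used=1 → run B
t=21: queue=[D,F,B] q_used=0 → run D
t=22: queue=[F,B] q_used=0 → run F
t=23: queue=[F,B] q_used=1 → run F
t=24: queue=[B] q_used=0 → run B
t=25: queue=[B] q_used=1 → run B
t=26: (idle)
t=27: (idle)
t=28: (idle)

running at tick 13 = B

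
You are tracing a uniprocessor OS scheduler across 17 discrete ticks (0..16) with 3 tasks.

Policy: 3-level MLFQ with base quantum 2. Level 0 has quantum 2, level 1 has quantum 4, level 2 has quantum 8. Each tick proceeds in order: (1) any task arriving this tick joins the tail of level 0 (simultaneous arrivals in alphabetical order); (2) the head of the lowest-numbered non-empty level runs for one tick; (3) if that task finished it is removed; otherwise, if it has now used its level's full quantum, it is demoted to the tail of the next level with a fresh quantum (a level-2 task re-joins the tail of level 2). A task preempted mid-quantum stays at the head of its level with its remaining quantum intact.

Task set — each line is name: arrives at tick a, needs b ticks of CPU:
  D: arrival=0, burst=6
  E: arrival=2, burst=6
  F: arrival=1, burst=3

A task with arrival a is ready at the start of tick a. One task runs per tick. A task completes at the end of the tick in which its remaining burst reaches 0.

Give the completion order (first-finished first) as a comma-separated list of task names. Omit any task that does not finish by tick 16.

t=0: L0/L1/L2 = D/-/- → run D
t=1: L0/L1/L2 = DF/-/- → run D
t=2: L0/L1/L2 = FE/D/- → run F
t=3: L0/L1/L2 = FE/D/- → run F
t=4: L0/L1/L2 = E/DF/- → run E
t=5: L0/L1/L2 = E/DF/- → run E
t=6: L0/L1/L2 = -/DFE/- → run D
t=7: L0/L1/L2 = -/DFE/- → run D
t=8: L0/L1/L2 = -/DFE/- → run D
t=9: L0/L1/L2 = -/DFE/- → run D
t=10: L0/L1/L2 = -/FE/- → run F
t=11: L0/L1/L2 = -/E/- → run E
t=12: L0/L1/L2 = -/E/- → run E
t=13: L0/L1/L2 = -/E/- → run E
t=14: L0/L1/L2 = -/E/- → run E
t=15: (idle)
t=16: (idle)

completion order = D, F, E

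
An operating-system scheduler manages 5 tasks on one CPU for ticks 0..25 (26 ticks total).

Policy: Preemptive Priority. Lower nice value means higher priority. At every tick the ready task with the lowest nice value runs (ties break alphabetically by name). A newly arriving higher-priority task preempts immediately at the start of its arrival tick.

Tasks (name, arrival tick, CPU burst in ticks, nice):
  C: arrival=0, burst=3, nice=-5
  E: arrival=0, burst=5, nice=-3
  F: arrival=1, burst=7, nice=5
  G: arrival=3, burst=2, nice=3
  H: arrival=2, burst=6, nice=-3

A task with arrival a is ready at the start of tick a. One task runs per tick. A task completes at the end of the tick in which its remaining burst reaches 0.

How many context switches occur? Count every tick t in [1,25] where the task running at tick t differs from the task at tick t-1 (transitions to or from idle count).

context switches = 5

t=0: ready={C,E} → run C
t=1: ready={C,E,F} → run C
t=2: ready={C,E,F,H} → run C
t=3: ready={E,F,G,H} → run E
t=4: ready={E,F,G,H} → run E
t=5: ready={E,F,G,H} → run E
t=6: ready={E,F,G,H} → run E
t=7: ready={E,F,G,H} → run E
t=8: ready={F,G,H} → run H
t=9: ready={F,G,H} → run H
t=10: ready={F,G,H} → run H
t=11: ready={F,G,H} → run H
t=12: ready={F,G,H} → run H
t=13: ready={F,G,H} → run H
t=14: ready={F,G} → run G
t=15: ready={F,G} → run G
t=16: ready={F} → run F
t=17: ready={F} → run F
t=18: ready={F} → run F
t=19: ready={F} → run F
t=20: ready={F} → run F
t=21: ready={F} → run F
t=22: ready={F} → run F
t=23: (idle)
t=24: (idle)
t=25: (idle)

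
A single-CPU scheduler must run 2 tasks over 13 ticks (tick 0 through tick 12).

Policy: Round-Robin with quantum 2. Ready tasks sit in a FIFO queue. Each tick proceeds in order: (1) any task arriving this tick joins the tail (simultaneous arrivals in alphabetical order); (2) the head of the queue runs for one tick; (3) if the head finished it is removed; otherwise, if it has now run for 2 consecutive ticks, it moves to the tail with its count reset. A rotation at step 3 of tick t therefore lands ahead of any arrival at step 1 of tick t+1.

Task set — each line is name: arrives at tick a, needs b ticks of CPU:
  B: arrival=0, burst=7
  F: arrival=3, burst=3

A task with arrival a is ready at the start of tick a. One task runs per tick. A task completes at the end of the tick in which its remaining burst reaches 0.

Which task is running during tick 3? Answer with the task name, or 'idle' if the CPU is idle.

running at tick 3 = B

t=0: queue=[B] q_used=0 → run B
t=1: queue=[B] q_used=1 → run B
t=2: queue=[B] q_used=0 → run B
t=3: queue=[B,F] q_used=1 → run B
t=4: queue=[F,B] q_used=0 → run F
t=5: queue=[F,B] q_used=1 → run F
t=6: queue=[B,F] q_used=0 → run B
t=7: queue=[B,F] q_used=1 → run B
t=8: queue=[F,B] q_used=0 → run F
t=9: queue=[B] q_used=0 → run B
t=10: (idle)
t=11: (idle)
t=12: (idle)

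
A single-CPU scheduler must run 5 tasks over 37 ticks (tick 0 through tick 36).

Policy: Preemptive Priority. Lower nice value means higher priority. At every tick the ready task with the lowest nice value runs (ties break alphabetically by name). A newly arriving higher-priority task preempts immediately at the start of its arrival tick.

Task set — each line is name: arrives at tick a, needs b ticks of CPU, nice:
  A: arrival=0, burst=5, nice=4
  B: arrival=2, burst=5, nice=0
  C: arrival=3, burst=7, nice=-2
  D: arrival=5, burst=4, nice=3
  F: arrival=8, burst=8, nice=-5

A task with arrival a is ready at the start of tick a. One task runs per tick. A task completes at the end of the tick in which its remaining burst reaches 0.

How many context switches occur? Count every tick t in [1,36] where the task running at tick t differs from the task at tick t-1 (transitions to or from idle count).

t=0: ready={A} → run A
t=1: ready={A} → run A
t=2: ready={A,B} → run B
t=3: ready={A,B,C} → run C
t=4: ready={A,B,C} → run C
t=5: ready={A,B,C,D} → run C
t=6: ready={A,B,C,D} → run C
t=7: ready={A,B,C,D} → run C
t=8: ready={A,B,C,D,F} → run F
t=9: ready={A,B,C,D,F} → run F
t=10: ready={A,B,C,D,F} → run F
t=11: ready={A,B,C,D,F} → run F
t=12: ready={A,B,C,D,F} → run F
t=13: ready={A,B,C,D,F} → run F
t=14: ready={A,B,C,D,F} → run F
t=15: ready={A,B,C,D,F} → run F
t=16: ready={A,B,C,D} → run C
t=17: ready={A,B,C,D} → run C
t=18: ready={A,B,D} → run B
t=19: ready={A,B,D} → run B
t=20: ready={A,B,D} → run B
t=21: ready={A,B,D} → run B
t=22: ready={A,D} → run D
t=23: ready={A,D} → run D
t=24: ready={A,D} → run D
t=25: ready={A,D} → run D
t=26: ready={A} → run A
t=27: ready={A} → run A
t=28: ready={A} → run A
t=29: (idle)
t=30: (idle)
t=31: (idle)
t=32: (idle)
t=33: (idle)
t=34: (idle)
t=35: (idle)
t=36: (idle)

context switches = 8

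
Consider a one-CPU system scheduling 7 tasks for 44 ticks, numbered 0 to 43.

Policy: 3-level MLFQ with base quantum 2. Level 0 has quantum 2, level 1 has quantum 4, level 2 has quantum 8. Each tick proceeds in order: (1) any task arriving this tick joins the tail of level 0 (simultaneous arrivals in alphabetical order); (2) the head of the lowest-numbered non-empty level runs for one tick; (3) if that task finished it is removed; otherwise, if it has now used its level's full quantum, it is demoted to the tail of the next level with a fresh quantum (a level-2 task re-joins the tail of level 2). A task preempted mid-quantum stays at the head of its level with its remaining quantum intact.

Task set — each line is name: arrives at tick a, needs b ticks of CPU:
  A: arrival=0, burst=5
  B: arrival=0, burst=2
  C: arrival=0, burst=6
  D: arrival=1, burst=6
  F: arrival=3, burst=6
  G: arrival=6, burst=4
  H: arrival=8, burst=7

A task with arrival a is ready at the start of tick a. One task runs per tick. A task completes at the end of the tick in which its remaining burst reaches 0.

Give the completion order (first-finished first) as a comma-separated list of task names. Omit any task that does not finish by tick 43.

completion order = B, A, C, D, F, G, H

t=0: L0/L1/L2 = ABC/-/- → run A
t=1: L0/L1/L2 = ABCD/-/- → run A
t=2: L0/L1/L2 = BCD/A/- → run B
t=3: L0/L1/L2 = BCDF/A/- → run B
t=4: L0/L1/L2 = CDF/A/- → run C
t=5: L0/L1/L2 = CDF/A/- → run C
t=6: L0/L1/L2 = DFG/AC/- → run D
t=7: L0/L1/L2 = DFG/AC/- → run D
t=8: L0/L1/L2 = FGH/ACD/- → run F
t=9: L0/L1/L2 = FGH/ACD/- → run F
t=10: L0/L1/L2 = GH/ACDF/- → run G
t=11: L0/L1/L2 = GH/ACDF/- → run G
t=12: L0/L1/L2 = H/ACDFG/- → run H
t=13: L0/L1/L2 = H/ACDFG/- → run H
t=14: L0/L1/L2 = -/ACDFGH/- → run A
t=15: L0/L1/L2 = -/ACDFGH/- → run A
t=16: L0/L1/L2 = -/ACDFGH/- → run A
t=17: L0/L1/L2 = -/CDFGH/- → run C
t=18: L0/L1/L2 = -/CDFGH/- → run C
t=19: L0/L1/L2 = -/CDFGH/- → run C
t=20: L0/L1/L2 = -/CDFGH/- → run C
t=21: L0/L1/L2 = -/DFGH/- → run D
t=22: L0/L1/L2 = -/DFGH/- → run D
t=23: L0/L1/L2 = -/DFGH/- → run D
t=24: L0/L1/L2 = -/DFGH/- → run D
t=25: L0/L1/L2 = -/FGH/- → run F
t=26: L0/L1/L2 = -/FGH/- → run F
t=27: L0/L1/L2 = -/FGH/- → run F
t=28: L0/L1/L2 = -/FGH/- → run F
t=29: L0/L1/L2 = -/GH/- → run G
t=30: L0/L1/L2 = -/GH/- → run G
t=31: L0/L1/L2 = -/H/- → run H
t=32: L0/L1/L2 = -/H/- → run H
t=33: L0/L1/L2 = -/H/- → run H
t=34: L0/L1/L2 = -/H/- → run H
t=35: L0/L1/L2 = -/-/H → run H
t=36: (idle)
t=37: (idle)
t=38: (idle)
t=39: (idle)
t=40: (idle)
t=41: (idle)
t=42: (idle)
t=43: (idle)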